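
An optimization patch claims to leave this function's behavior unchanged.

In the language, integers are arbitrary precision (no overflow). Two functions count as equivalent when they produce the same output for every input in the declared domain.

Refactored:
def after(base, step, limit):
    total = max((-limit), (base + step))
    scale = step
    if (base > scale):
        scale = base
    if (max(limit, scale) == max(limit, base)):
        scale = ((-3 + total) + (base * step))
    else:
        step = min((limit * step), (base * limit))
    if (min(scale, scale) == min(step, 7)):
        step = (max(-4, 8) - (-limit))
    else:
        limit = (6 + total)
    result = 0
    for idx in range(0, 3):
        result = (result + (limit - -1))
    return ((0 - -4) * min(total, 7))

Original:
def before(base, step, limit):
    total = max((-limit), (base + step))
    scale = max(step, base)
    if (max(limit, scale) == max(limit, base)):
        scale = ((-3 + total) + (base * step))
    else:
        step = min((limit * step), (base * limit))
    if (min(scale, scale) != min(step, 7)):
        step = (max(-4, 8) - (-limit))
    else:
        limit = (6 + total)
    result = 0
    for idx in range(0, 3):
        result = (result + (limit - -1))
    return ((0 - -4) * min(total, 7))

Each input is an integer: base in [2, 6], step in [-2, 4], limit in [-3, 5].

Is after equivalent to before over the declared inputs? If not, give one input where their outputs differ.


Equivalent. The edit looks behavioral (`(min(scale, scale) != min(step, 7))` became `(min(scale, scale) == min(step, 7))`), but over these ranges it never changes the outcome.
Checked all 315 inputs in the declared domain: the outputs agree on every one.
Tracing base=5, step=0, limit=-3: before: total = 5; scale = 5; (max(limit, scale) == max(limit, base)) -> true; scale = 2; (min(scale, scale) != min(step, 7)) -> true; step = 5; result = 0; [idx=0]; result = -2; [idx=1]; result = -4; [idx=2]; result = -6; return 20 | after: total = 5; scale = 0; (base > scale) -> true; scale = 5; (max(limit, scale) == max(limit, base)) -> true; scale = 2; (min(scale, scale) == min(step, 7)) -> false; limit = 11; result = 0; [idx=0]; result = 12; [idx=1]; result = 24; [idx=2]; result = 36; return 20 — matching result 20.
verdict: equivalent


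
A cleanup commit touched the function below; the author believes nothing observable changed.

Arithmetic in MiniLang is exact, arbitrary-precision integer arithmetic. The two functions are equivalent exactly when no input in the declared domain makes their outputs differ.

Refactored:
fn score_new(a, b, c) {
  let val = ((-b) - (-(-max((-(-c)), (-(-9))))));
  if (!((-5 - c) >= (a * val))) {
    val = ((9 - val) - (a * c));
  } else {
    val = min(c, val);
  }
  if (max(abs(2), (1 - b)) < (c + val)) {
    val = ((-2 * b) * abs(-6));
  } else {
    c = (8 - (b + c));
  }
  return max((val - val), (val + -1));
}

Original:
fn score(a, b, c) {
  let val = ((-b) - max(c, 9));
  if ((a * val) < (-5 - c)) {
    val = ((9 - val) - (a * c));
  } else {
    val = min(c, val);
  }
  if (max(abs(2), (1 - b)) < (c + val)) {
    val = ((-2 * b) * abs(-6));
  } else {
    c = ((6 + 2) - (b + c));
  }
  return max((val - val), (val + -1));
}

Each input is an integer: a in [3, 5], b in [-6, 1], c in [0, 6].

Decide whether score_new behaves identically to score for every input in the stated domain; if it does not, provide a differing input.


Run the pair on a=3, b=-6, c=0.
score: val := -3 | ((a * val) < (-5 - c)): true | val := 12 | (max(abs(2), (1 - b)) < (c + val)): true | val := 72 | result 71
score_new: val := -3 | (!((-5 - c) >= (a * val))): false | val := -3 | (max(abs(2), (1 - b)) < (c + val)): false | c := 14 | result 0
71 vs 0 — the two versions disagree here.
verdict: not equivalent; witness: a=3, b=-6, c=0


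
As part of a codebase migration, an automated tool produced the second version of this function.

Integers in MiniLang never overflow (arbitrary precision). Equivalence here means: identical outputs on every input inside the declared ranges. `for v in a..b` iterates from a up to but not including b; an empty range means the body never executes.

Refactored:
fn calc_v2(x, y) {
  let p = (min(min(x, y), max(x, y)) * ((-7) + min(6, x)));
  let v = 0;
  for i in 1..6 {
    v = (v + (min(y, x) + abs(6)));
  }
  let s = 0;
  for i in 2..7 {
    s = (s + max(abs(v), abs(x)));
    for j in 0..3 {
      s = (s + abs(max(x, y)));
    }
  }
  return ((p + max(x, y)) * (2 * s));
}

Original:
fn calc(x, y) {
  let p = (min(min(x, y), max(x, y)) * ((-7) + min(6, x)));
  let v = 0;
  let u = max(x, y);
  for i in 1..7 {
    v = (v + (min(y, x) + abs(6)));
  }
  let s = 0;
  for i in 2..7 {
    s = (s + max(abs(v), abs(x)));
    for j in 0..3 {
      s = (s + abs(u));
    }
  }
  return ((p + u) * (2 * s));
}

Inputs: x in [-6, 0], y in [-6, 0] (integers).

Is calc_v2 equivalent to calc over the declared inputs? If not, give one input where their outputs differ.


On input x=-5, y=-5, calc returns 11550 while calc_v2 returns 11000.
verdict: not equivalent; witness: x=-5, y=-5


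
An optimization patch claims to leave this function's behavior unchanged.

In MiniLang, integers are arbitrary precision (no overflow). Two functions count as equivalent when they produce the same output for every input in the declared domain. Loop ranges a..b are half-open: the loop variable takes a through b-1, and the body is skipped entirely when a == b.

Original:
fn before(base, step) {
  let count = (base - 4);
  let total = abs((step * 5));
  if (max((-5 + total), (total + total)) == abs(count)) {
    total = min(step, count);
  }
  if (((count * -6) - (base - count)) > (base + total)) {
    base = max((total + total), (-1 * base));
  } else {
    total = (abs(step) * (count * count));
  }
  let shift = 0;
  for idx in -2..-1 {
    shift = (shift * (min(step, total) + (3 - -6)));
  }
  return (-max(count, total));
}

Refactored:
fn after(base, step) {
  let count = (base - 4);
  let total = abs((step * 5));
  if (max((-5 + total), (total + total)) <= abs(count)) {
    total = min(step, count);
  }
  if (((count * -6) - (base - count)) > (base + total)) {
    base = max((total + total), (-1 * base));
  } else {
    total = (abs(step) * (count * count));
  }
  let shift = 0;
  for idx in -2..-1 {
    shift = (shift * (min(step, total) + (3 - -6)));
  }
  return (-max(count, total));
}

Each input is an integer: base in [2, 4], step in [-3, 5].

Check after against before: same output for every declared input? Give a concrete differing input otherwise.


There is a counterexample at base=2, step=0: 0 on one side, 2 on the other.
before: count becomes -2; next total becomes 0; next (max((-5 + total), (total + total)) == abs(count)) evaluates to false; next (((count * -6) - (base - count)) > (base + total)) evaluates to true; next base becomes 0; next shift becomes 0; next at idx=-2:; next shift becomes 0; next final value 0
after: count becomes -2; next total becomes 0; next (max((-5 + total), (total + total)) <= abs(count)) evaluates to true; next total becomes -2; next (((count * -6) - (base - count)) > (base + total)) evaluates to true; next base becomes -2; next shift becomes 0; next at idx=-2:; next shift becomes 0; next final value 2
verdict: not equivalent; witness: base=2, step=0


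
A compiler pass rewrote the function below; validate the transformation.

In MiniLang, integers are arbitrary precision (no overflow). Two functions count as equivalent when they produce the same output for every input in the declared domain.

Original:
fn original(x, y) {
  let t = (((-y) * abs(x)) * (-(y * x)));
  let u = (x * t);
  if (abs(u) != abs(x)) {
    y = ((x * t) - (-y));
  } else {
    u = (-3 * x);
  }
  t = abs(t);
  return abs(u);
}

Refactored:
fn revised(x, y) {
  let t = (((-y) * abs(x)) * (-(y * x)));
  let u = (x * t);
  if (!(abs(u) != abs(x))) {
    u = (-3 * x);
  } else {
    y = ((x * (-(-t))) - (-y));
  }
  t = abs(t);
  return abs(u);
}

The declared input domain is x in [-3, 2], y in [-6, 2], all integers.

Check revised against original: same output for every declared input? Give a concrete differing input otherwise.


The two versions differ — the changes include boolean connective usage differs.
As a probe, take x=2, y=-2: original runs t becomes 16; next u becomes 32; next (abs(u) != abs(x)) evaluates to true; next y becomes 30; next t becomes 16; next final value 32; revised runs t becomes 16; next u becomes 32; next (!(abs(u) != abs(x))) evaluates to false; next y becomes 30; next t becomes 16; next final value 32; both end at 32.
Sweeping the whole domain (54 inputs) finds no disagreement.
verdict: equivalent


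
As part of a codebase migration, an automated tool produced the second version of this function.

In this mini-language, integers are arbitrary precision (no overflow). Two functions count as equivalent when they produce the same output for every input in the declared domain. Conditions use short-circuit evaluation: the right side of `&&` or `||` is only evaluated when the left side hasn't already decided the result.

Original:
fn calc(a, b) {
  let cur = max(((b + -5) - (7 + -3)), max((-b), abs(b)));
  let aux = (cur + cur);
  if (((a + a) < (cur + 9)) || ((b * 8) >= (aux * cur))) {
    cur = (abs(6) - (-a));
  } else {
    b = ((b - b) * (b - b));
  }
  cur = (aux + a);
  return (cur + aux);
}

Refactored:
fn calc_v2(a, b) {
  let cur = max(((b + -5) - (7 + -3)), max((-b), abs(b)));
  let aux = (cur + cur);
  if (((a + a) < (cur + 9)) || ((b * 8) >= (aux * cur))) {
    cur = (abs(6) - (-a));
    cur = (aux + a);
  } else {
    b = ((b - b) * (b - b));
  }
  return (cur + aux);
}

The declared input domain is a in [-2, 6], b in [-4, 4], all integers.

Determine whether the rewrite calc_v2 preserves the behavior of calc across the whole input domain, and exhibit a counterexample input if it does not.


Consider the input a=5, b=-1.
calc: cur=1, then aux=2, then (((a + a) < (cur + 9)) || ((b * 8) >= (aux * cur))) is false, then b=0, then cur=7, then returns 9
calc_v2: cur=1, then aux=2, then (((a + a) < (cur + 9)) || ((b * 8) >= (aux * cur))) is false, then b=0, then returns 3
9 != 3, so the rewrite changes behavior.
verdict: not equivalent; witness: a=5, b=-1


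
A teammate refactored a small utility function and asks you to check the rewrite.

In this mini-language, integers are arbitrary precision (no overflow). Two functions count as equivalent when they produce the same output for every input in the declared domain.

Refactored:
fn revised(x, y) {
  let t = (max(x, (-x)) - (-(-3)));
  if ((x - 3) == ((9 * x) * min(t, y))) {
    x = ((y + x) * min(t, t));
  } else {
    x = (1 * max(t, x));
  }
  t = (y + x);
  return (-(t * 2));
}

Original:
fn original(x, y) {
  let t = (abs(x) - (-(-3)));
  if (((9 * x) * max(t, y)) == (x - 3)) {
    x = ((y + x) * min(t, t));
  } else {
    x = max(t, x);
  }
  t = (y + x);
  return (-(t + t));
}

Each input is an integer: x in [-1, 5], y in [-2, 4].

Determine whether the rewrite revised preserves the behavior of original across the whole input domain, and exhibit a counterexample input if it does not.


On input x=3, y=-2, original returns 4 while revised returns -2.
verdict: not equivalent; witness: x=3, y=-2


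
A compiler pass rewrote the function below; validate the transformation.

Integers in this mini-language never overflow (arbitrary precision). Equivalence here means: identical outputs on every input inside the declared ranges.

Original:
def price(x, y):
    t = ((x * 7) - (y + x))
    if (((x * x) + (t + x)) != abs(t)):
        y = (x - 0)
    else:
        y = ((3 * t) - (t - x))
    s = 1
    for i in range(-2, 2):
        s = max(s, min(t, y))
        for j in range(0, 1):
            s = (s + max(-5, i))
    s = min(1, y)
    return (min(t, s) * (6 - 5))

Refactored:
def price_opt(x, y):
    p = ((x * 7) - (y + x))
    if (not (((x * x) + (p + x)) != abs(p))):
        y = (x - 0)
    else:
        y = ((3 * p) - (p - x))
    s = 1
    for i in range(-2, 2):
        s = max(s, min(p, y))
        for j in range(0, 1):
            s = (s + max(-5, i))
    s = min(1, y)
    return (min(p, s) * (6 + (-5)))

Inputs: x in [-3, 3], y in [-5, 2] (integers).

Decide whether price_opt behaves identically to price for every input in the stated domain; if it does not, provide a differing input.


Not equivalent: x=-3, y=-5 separates them (-13 vs -29).
price: t := -13 | (((x * x) + (t + x)) != abs(t)): true | y := -3 | s := 1 | iter i=-2: | s := 1 | iter j=0: | s := -1 | iter i=-1: | s := -1 | iter j=0: | s := -2 | iter i=0: | s := -2 | iter j=0: | s := -2 | iter i=1: | s := -2 | iter j=0: | s := -1 | s := -3 | result -13
price_opt: p := -13 | (not (((x * x) + (p + x)) != abs(p))): false | y := -29 | s := 1 | iter i=-2: | s := 1 | iter j=0: | s := -1 | iter i=-1: | s := -1 | iter j=0: | s := -2 | iter i=0: | s := -2 | iter j=0: | s := -2 | iter i=1: | s := -2 | iter j=0: | s := -1 | s := -29 | result -29
verdict: not equivalent; witness: x=-3, y=-5


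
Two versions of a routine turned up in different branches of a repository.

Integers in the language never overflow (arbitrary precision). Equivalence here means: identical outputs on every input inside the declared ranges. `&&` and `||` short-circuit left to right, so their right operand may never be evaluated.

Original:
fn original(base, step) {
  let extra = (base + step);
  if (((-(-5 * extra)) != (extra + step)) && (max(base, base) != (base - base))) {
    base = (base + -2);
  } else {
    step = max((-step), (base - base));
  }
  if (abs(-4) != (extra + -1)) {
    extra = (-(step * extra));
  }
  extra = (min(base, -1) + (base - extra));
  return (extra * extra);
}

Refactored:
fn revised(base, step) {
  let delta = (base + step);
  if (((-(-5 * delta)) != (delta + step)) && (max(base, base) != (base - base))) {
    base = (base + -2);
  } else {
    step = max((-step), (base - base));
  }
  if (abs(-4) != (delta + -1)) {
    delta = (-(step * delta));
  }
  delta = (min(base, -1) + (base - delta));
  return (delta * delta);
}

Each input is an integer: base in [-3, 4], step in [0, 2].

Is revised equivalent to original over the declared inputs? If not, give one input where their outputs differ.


The two versions differ — the changes include local variable names differ.
As a probe, take base=-1, step=1: original runs extra becomes 0; next (((-(-5 * extra)) != (extra + step)) && (max(base, base) != (base - base))) evaluates to true; next base becomes -3; next (abs(-4) != (extra + -1)) evaluates to true; next extra becomes 0; next extra becomes -6; next final value 36; revised runs delta becomes 0; next (((-(-5 * delta)) != (delta + step)) && (max(base, base) != (base - base))) evaluates to true; next base becomes -3; next (abs(-4) != (delta + -1)) evaluates to true; next delta becomes 0; next delta becomes -6; next final value 36; both end at 36.
Checked all 24 inputs in the declared domain: the outputs agree on every one.
verdict: equivalent


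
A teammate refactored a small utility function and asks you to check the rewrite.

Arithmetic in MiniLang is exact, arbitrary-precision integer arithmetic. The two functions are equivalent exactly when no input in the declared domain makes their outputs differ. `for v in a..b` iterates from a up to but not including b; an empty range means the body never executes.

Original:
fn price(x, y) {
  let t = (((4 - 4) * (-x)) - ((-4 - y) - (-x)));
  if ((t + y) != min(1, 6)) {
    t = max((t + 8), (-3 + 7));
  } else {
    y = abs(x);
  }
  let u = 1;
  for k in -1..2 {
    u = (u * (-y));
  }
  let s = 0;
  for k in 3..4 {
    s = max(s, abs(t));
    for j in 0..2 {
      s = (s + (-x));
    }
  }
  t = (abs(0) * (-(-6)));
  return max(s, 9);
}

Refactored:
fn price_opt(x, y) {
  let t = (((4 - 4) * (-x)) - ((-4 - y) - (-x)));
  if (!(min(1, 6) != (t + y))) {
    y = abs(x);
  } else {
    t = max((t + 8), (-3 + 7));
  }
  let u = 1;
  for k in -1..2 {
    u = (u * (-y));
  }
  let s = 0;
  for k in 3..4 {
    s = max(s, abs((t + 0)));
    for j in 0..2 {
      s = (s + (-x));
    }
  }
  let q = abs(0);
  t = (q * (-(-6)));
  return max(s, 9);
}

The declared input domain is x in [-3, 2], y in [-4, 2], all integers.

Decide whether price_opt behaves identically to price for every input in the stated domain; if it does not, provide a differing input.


Differences: arithmetic usage differs; also boolean connective usage differs; also constant usage differs; also statement counts differ; also local variable names differ — yet all 42 inputs agree.
verdict: equivalent


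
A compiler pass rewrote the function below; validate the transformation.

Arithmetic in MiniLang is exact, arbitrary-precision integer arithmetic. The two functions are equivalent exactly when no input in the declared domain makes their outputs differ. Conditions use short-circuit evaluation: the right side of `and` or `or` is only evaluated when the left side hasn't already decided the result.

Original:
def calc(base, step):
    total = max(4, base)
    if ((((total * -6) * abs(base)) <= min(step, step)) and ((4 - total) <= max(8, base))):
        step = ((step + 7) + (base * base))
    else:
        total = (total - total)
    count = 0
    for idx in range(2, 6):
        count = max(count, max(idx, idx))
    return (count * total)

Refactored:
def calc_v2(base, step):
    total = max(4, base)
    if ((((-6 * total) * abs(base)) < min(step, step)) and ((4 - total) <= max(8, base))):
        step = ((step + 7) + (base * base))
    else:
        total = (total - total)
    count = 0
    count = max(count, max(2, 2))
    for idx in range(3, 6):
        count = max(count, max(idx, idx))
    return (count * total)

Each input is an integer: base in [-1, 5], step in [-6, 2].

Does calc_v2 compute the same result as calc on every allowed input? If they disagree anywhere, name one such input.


Try base=0, step=0.
calc: total := 4 | ((((total * -6) * abs(base)) <= min(step, step)) and ((4 - total) <= max(8, base))): true | step := 7 | count := 0 | iter idx=2: | count := 2 | iter idx=3: | count := 3 | iter idx=4: | count := 4 | iter idx=5: | count := 5 | result 20
calc_v2: total := 4 | ((((-6 * total) * abs(base)) < min(step, step)) and ((4 - total) <= max(8, base))): false | total := 0 | count := 0 | count := 2 | iter idx=3: | count := 3 | iter idx=4: | count := 4 | iter idx=5: | count := 5 | result 0
20 and 0 differ, so these are not the same function on this domain.
verdict: not equivalent; witness: base=0, step=0


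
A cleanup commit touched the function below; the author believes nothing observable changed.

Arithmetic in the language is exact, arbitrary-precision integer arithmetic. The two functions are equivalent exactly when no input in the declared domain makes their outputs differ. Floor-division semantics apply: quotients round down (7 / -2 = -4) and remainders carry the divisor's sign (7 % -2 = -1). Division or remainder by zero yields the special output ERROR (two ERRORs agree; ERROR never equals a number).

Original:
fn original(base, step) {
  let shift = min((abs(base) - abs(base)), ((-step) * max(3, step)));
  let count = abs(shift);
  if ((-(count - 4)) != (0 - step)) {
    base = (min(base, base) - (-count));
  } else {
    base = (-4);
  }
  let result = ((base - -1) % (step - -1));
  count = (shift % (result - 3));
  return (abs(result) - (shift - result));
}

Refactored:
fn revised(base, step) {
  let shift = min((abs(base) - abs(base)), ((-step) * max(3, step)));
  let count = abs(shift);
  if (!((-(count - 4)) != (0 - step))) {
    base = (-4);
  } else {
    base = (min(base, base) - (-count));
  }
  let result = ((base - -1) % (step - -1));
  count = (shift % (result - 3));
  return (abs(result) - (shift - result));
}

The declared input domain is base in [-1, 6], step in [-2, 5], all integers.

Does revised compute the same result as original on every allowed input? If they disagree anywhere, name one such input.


Reading the diff, among the changes: boolean connective usage differs.
Tracing base=3, step=-2: original: shift = 0; count = 0; ((-(count - 4)) != (0 - step)) -> true; base = 3; result = 0; count = 0; return 0 | revised: shift = 0; count = 0; (!((-(count - 4)) != (0 - step))) -> false; base = 3; result = 0; count = 0; return 0 — matching result 0.
An exhaustive pass over the 64 declared inputs shows identical outputs.
verdict: equivalent


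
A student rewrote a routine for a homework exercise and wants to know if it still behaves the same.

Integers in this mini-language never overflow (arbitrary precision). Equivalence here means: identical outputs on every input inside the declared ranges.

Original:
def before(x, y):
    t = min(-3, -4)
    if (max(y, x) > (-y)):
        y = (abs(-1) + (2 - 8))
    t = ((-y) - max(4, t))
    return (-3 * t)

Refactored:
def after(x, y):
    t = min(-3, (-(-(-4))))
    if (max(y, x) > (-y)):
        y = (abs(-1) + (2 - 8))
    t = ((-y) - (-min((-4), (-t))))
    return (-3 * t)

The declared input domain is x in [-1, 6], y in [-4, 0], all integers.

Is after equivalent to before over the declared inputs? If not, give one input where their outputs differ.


The two are interchangeable: min/max/abs usage differs, and every declared input agrees.
As a probe, take x=5, y=-3: before runs t = -4; (max(y, x) > (-y)) -> true; y = -5; t = 1; return -3; after runs t = -4; (max(y, x) > (-y)) -> true; y = -5; t = 1; return -3; both end at -3.
Across all 40 domain points the two functions coincide.
verdict: equivalent


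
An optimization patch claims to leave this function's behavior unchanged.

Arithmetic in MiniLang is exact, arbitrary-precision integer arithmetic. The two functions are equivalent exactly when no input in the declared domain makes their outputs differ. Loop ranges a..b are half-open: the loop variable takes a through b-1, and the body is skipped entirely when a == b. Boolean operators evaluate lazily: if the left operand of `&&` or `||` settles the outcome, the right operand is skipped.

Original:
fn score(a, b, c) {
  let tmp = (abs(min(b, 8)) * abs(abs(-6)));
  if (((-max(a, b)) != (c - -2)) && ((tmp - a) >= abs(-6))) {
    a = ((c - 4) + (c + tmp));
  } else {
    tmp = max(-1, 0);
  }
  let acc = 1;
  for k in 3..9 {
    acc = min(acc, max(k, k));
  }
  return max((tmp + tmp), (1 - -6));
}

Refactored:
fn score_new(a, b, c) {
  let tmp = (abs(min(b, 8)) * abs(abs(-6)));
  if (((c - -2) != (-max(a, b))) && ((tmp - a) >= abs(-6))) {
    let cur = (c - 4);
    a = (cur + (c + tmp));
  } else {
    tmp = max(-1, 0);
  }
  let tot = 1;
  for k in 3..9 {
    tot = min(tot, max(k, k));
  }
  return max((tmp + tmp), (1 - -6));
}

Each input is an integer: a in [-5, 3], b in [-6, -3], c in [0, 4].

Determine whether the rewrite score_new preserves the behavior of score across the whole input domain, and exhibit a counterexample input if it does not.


Differences: local variable names differ; also statement counts differ — yet all 180 inputs agree.
verdict: equivalent


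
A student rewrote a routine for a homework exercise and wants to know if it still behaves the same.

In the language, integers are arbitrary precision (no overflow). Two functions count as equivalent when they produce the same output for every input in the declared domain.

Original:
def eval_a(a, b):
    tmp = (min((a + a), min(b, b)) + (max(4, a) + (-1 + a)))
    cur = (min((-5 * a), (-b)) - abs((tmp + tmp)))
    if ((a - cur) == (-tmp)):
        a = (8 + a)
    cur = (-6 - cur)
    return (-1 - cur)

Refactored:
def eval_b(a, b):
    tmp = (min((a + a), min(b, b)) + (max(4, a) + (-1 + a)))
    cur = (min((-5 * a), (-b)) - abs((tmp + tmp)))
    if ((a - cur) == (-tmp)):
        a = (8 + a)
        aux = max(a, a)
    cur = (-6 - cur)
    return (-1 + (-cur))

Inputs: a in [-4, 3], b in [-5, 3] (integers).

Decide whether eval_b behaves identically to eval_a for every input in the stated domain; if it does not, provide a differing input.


Comparing the listings, the differences include: min/max/abs usage differs, plus local variable names differ, plus statement counts differ, plus arithmetic usage differs.
Spot check at a=2, b=1 — eval_a: tmp=6, then cur=-22, then ((a - cur) == (-tmp)) is false, then cur=16, then returns -17. eval_b: tmp=6, then cur=-22, then ((a - cur) == (-tmp)) is false, then cur=16, then returns -17. Both give -17.
Sweeping the whole domain (72 inputs) finds no disagreement.
verdict: equivalent


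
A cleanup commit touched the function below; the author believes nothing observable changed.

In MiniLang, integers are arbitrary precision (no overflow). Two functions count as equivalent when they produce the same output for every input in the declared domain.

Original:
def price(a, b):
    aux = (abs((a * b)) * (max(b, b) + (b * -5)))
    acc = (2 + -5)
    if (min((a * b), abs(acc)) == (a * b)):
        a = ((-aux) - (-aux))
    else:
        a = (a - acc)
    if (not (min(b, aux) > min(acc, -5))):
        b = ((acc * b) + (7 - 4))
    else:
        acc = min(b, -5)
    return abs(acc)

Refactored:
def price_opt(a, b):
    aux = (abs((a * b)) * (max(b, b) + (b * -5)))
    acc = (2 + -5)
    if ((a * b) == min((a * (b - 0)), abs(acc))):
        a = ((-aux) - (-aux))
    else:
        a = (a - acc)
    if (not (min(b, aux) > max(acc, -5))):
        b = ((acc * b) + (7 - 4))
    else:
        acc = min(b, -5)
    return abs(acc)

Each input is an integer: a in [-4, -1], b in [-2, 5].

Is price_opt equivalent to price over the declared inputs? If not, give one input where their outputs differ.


At a=-1, b=1: price gives 5, price_opt gives 3.
verdict: not equivalent; witness: a=-1, b=1


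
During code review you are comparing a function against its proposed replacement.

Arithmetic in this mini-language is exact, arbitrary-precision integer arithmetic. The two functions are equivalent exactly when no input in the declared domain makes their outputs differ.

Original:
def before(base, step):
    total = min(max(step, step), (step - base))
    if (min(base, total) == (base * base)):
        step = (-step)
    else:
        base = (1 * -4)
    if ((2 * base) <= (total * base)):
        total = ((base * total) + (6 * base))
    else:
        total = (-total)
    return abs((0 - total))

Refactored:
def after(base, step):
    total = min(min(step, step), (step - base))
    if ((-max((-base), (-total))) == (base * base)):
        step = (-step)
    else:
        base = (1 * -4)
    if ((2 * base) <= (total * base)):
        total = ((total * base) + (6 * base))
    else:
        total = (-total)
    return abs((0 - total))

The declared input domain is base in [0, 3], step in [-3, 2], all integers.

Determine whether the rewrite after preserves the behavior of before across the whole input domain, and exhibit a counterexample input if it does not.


The one real change (`max(step, step)` became `min(step, step)`) has no effect anywhere in the declared ranges; all 24 inputs agree.
verdict: equivalent


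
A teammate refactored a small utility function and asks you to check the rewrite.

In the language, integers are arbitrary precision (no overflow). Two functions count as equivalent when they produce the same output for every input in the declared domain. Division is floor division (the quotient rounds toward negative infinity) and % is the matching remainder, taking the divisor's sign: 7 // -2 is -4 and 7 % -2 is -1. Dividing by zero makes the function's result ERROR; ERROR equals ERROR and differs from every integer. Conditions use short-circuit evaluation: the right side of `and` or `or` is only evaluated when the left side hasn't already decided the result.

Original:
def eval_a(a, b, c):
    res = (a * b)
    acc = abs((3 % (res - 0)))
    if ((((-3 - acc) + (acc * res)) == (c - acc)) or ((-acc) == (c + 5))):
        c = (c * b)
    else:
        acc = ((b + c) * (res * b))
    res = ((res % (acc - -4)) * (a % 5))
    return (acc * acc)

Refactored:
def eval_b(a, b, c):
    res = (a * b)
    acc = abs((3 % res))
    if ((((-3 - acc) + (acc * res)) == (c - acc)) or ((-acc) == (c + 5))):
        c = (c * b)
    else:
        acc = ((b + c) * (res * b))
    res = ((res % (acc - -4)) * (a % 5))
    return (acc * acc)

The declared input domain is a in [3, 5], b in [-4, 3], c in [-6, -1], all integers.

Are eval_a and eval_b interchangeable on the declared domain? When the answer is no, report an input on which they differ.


Equivalent — the differences include constant usage differs; arithmetic usage differs, yet no declared input distinguishes the two.
As a probe, take a=3, b=3, c=-2: eval_a runs res := 9 | acc := 3 | ((((-3 - acc) + (acc * res)) == (c - acc)) or ((-acc) == (c + 5))): false | acc := 27 | res := 27 | result 729; eval_b runs res := 9 | acc := 3 | ((((-3 - acc) + (acc * res)) == (c - acc)) or ((-acc) == (c + 5))): false | acc := 27 | res := 27 | result 729; both end at 729.
Sweeping the whole domain (144 inputs) finds no disagreement.
verdict: equivalent


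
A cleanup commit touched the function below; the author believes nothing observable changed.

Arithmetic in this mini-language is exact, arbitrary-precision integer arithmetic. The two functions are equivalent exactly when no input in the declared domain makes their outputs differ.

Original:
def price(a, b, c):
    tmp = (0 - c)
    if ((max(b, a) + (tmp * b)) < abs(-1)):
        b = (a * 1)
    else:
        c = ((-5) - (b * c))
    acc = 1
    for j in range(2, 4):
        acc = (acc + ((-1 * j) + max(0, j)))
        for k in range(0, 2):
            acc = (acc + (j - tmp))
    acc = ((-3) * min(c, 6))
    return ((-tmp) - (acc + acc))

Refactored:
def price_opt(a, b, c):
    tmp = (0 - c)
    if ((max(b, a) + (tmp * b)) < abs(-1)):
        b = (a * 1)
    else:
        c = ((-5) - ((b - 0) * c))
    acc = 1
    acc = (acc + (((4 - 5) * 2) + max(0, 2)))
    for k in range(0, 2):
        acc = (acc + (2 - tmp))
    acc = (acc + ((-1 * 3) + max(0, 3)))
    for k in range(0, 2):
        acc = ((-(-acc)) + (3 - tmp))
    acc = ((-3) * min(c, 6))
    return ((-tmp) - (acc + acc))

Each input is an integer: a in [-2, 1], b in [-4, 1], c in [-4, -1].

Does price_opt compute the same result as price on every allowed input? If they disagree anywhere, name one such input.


Behavior is preserved: although min/max/abs usage differs; and arithmetic usage differs; and local variable names differ; and constant usage differs; and statement counts differ, the outputs never diverge.
Tracing a=0, b=-1, c=-3: price: tmp := 3 | ((max(b, a) + (tmp * b)) < abs(-1)): true | b := 0 | acc := 1 | iter j=2: | acc := 1 | iter k=0: | acc := 0 | iter k=1: | acc := -1 | iter j=3: | acc := -1 | iter k=0: | acc := -1 | iter k=1: | acc := -1 | acc := 9 | result -21 | price_opt: tmp := 3 | ((max(b, a) + (tmp * b)) < abs(-1)): true | b := 0 | acc := 1 | acc := 1 | iter k=0: | acc := 0 | iter k=1: | acc := -1 | acc := -1 | iter k=0: | acc := -1 | iter k=1: | acc := -1 | acc := 9 | result -21 — matching result -21.
Across all 96 domain points the two functions coincide.
verdict: equivalent


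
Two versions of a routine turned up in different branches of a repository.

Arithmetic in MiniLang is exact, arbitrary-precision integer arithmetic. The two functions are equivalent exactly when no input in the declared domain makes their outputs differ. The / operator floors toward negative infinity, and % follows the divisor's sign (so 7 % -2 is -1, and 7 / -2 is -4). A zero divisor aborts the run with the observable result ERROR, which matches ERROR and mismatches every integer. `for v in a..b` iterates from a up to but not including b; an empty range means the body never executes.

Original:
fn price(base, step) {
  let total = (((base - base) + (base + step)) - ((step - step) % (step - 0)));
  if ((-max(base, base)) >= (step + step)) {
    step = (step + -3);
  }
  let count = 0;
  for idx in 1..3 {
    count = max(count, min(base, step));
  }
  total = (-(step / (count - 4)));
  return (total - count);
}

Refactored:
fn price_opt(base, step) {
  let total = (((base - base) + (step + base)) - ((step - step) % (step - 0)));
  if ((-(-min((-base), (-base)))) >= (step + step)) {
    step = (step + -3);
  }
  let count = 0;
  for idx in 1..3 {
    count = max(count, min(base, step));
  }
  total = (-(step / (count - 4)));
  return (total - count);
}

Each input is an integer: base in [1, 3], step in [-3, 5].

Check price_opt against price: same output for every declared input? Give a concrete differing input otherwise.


Reading the diff, among the changes: min/max/abs usage differs.
Tracing base=2, step=1: price: total := 3 | ((-max(base, base)) >= (step + step)): false | count := 0 | iter idx=1: | count := 1 | iter idx=2: | count := 1 | total := 1 | result 0 | price_opt: total := 3 | ((-(-min((-base), (-base)))) >= (step + step)): false | count := 0 | iter idx=1: | count := 1 | iter idx=2: | count := 1 | total := 1 | result 0 — matching result 0.
Across all 27 domain points the two functions coincide.
verdict: equivalent


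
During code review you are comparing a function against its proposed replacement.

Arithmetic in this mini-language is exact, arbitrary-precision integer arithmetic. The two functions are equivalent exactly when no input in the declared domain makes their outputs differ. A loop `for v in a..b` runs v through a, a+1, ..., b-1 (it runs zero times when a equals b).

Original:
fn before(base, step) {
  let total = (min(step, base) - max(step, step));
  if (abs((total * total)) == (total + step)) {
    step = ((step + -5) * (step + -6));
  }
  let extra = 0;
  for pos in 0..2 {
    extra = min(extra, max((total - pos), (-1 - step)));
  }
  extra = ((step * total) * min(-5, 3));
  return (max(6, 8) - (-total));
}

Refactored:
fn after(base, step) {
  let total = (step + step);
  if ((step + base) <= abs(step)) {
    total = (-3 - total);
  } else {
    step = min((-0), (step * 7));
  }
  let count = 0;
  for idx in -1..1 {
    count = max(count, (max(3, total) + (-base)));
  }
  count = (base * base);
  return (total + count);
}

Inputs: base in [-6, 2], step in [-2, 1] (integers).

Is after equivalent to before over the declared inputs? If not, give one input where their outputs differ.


Consider the input base=-6, step=-2.
before: total=-4, then (abs((total * total)) == (total + step)) is false, then extra=0, then (pos=0), then extra=0, then (pos=1), then extra=0, then extra=-40, then returns 4
after: total=-4, then ((step + base) <= abs(step)) is true, then total=1, then count=0, then (idx=-1), then count=9, then (idx=0), then count=9, then count=36, then returns 37
4 and 37 differ, so these are not the same function on this domain.
verdict: not equivalent; witness: base=-6, step=-2


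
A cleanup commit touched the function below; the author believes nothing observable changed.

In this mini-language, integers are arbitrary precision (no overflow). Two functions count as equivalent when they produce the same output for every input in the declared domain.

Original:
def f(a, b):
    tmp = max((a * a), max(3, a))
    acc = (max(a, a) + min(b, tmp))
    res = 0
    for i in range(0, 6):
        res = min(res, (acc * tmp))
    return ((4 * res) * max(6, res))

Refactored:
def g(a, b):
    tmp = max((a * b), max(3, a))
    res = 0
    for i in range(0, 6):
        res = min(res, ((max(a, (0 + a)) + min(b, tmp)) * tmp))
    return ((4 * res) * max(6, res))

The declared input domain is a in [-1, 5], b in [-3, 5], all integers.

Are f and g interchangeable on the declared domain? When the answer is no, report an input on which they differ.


Run the pair on a=2, b=-3.
f: tmp = 4; acc = -1; res = 0; [i=0]; res = -4; [i=1]; res = -4; [i=2]; res = -4; [i=3]; res = -4; [i=4]; res = -4; [i=5]; res = -4; return -96
g: tmp = 3; res = 0; [i=0]; res = -3; [i=1]; res = -3; [i=2]; res = -3; [i=3]; res = -3; [i=4]; res = -3; [i=5]; res = -3; return -72
-96 != -72, so the rewrite changes behavior.
verdict: not equivalent; witness: a=2, b=-3


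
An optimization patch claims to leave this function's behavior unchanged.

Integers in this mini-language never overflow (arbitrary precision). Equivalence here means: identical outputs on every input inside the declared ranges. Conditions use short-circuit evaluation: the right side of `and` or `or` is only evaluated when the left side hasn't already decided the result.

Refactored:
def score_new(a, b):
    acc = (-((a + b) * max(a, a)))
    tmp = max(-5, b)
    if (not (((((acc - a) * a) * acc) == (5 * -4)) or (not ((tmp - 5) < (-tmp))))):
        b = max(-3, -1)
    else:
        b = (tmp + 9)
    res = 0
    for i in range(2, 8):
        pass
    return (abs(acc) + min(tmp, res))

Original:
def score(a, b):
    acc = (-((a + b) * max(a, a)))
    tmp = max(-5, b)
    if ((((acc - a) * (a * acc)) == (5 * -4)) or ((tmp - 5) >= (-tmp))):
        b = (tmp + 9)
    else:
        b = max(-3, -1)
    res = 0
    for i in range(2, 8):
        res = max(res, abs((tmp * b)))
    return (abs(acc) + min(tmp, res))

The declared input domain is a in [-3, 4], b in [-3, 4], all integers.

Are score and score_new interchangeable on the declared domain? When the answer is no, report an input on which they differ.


Consider the input a=-3, b=1.
score: acc := -6 | tmp := 1 | ((((acc - a) * (a * acc)) == (5 * -4)) or ((tmp - 5) >= (-tmp))): false | b := -1 | res := 0 | iter i=2: | res := 1 | iter i=3: | res := 1 | iter i=4: | res := 1 | iter i=5: | res := 1 | iter i=6: | res := 1 | iter i=7: | res := 1 | result 7
score_new: acc := -6 | tmp := 1 | (not (((((acc - a) * a) * acc) == (5 * -4)) or (not ((tmp - 5) < (-tmp))))): true | b := -1 | res := 0 | iter i=2: | iter i=3: | iter i=4: | iter i=5: | iter i=6: | iter i=7: | result 6
7 and 6 differ, so these are not the same function on this domain.
verdict: not equivalent; witness: a=-3, b=1


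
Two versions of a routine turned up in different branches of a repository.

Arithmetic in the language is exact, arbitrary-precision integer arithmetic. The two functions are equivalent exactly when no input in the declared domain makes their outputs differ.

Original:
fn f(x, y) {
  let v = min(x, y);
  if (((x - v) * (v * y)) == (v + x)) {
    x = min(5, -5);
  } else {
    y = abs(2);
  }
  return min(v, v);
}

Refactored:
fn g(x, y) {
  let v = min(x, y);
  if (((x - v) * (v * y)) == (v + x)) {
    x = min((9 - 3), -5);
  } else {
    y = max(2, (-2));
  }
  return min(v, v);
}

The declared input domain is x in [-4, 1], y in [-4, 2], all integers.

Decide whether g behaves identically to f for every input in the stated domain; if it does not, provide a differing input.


Equivalent. The suspicious-looking change has no observable effect anywhere in the declared ranges.
Checked all 42 inputs in the declared domain: the outputs agree on every one.
One worked example (x=-2, y=1) — f: v := -2 | (((x - v) * (v * y)) == (v + x)): false | y := 2 | result -2; g: v := -2 | (((x - v) * (v * y)) == (v + x)): false | y := 2 | result -2; agreement on -2.
verdict: equivalent


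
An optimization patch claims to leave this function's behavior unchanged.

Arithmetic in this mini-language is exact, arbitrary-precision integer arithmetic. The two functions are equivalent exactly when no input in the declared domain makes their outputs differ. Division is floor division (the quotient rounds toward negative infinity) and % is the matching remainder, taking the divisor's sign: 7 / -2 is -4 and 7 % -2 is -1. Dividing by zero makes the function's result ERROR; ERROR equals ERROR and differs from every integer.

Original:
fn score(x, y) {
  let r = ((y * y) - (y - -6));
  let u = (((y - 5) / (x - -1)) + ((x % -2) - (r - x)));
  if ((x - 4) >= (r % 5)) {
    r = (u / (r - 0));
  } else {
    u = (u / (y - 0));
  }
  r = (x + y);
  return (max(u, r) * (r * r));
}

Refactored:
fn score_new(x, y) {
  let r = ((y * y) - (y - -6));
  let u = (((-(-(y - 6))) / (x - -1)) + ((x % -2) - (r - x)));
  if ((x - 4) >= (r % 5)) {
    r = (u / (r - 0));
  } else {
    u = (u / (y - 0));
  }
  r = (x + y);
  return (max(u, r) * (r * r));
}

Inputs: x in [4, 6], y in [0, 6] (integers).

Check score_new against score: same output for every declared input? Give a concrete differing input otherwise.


Equivalent. The one real change (`5` became `6`) has no effect anywhere in the declared ranges.
An exhaustive pass over the 21 declared inputs shows identical outputs.
Tracing x=5, y=4: score: r := 6 | u := -3 | ((x - 4) >= (r % 5)): true | r := -1 | r := 9 | result 729 | score_new: r := 6 | u := -3 | ((x - 4) >= (r % 5)): true | r := -1 | r := 9 | result 729 — matching result 729.
verdict: equivalent
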